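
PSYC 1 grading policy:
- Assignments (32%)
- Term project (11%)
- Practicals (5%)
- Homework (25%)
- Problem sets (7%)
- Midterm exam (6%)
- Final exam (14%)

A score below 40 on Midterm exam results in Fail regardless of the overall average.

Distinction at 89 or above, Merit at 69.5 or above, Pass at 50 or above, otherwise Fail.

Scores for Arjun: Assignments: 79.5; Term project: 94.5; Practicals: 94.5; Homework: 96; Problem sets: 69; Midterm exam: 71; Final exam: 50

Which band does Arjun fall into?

Merit

Midterm exam score 71 ≥ 40: minimum met.
Weighted total:
  Assignments 79.5 × 0.32 = 25.44
  Term project 94.5 × 0.11 = 10.395
  Practicals 94.5 × 0.05 = 4.725
  Homework 96 × 0.25 = 24
  Problem sets 69 × 0.07 = 4.83
  Midterm exam 71 × 0.06 = 4.26
  Final exam 50 × 0.14 = 7
Sum = 80.65
80.65 is ≥ 69.5 and < 89 → Merit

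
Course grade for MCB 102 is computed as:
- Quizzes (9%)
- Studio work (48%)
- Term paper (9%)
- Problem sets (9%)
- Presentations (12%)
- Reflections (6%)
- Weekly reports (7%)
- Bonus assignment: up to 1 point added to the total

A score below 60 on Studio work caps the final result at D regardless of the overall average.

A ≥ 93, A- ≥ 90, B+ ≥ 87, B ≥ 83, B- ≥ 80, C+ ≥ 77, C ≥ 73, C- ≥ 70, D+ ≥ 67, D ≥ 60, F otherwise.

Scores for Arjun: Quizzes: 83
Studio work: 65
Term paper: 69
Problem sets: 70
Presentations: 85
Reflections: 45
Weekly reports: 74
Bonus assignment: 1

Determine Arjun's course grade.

Studio work score 65 ≥ 60: minimum met.
Weighted total:
  Quizzes 83 × 0.09 = 7.47
  Studio work 65 × 0.48 = 31.2
  Term paper 69 × 0.09 = 6.21
  Problem sets 70 × 0.09 = 6.3
  Presentations 85 × 0.12 = 10.2
  Reflections 45 × 0.06 = 2.7
  Weekly reports 74 × 0.07 = 5.18
Sum = 69.26
Bonus assignment: 69.26 + 1 = 70.26
70.26 is ≥ 70 and < 73 → C-

C-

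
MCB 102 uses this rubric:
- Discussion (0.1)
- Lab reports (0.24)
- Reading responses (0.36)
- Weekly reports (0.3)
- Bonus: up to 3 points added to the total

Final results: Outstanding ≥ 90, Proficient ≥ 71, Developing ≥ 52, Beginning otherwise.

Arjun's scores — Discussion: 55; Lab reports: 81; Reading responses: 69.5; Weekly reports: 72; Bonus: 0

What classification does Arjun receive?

Weighted total:
  Discussion 55 × 0.1 = 5.5
  Lab reports 81 × 0.24 = 19.44
  Reading responses 69.5 × 0.36 = 25.02
  Weekly reports 72 × 0.3 = 21.6
Sum = 71.56
Bonus: 71.56 + 0 = 71.56
71.56 is ≥ 71 and < 90 → Proficient

Proficient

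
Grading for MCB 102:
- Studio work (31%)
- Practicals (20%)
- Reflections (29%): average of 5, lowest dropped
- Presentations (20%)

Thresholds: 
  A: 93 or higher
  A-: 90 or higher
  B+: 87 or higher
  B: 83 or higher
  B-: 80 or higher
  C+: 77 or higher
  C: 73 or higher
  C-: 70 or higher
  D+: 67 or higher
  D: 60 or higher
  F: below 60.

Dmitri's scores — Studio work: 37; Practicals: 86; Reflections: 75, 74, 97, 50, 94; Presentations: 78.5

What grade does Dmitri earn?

D+

Reflections: drop 50 → average of remaining 4 = 340/4 = 85
Weighted total:
  Studio work 37 × 0.31 = 11.47
  Practicals 86 × 0.2 = 17.2
  Reflections 85 × 0.29 = 24.65
  Presentations 78.5 × 0.2 = 15.7
Sum = 69.02
69.02 is ≥ 67 and < 70 → D+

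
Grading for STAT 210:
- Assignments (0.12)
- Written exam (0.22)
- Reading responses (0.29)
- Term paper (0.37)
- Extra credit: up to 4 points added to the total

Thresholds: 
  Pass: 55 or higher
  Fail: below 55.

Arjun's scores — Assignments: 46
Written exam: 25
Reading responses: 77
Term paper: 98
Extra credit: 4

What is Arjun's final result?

Pass

Weighted total:
  Assignments 46 × 0.12 = 5.52
  Written exam 25 × 0.22 = 5.5
  Reading responses 77 × 0.29 = 22.33
  Term paper 98 × 0.37 = 36.26
Sum = 69.61
Extra credit: 69.61 + 4 = 73.61
73.61 ≥ 55 → Pass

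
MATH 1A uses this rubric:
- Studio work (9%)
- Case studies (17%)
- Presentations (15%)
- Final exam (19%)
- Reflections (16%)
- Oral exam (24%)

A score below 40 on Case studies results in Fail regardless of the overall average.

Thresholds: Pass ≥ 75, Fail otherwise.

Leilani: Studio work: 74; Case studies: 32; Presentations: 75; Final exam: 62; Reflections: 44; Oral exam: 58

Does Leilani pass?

Case studies score 32 < 40: minimum not met.
Weighted total:
  Studio work 74 × 0.09 = 6.66
  Case studies 32 × 0.17 = 5.44
  Presentations 75 × 0.15 = 11.25
  Final exam 62 × 0.19 = 11.78
  Reflections 44 × 0.16 = 7.04
  Oral exam 58 × 0.24 = 13.92
Sum = 56.09
Because the Case studies minimum was not met, the result is Fail.

Fail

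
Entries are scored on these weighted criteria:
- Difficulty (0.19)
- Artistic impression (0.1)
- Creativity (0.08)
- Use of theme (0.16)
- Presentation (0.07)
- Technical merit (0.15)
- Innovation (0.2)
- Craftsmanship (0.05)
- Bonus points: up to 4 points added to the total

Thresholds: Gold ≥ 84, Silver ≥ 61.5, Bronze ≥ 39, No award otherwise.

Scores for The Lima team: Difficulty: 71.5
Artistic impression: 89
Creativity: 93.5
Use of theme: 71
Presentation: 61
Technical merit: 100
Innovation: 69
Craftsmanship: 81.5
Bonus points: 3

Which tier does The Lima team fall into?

Weighted total:
  Difficulty 71.5 × 0.19 = 13.585
  Artistic impression 89 × 0.1 = 8.9
  Creativity 93.5 × 0.08 = 7.48
  Use of theme 71 × 0.16 = 11.36
  Presentation 61 × 0.07 = 4.27
  Technical merit 100 × 0.15 = 15
  Innovation 69 × 0.2 = 13.8
  Craftsmanship 81.5 × 0.05 = 4.075
Sum = 78.47
Bonus points: 78.47 + 3 = 81.47
81.47 is ≥ 61.5 and < 84 → Silver

Silver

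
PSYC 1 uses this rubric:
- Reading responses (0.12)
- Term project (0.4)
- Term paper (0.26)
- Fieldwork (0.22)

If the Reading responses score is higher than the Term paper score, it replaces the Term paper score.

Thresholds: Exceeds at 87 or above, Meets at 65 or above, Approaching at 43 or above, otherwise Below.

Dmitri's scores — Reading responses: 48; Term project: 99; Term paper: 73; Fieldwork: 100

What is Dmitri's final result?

Meets

Reading responses (48) ≤ Term paper (73), so Term paper stays at 73.
Weighted total:
  Reading responses 48 × 0.12 = 5.76
  Term project 99 × 0.4 = 39.6
  Term paper 73 × 0.26 = 18.98
  Fieldwork 100 × 0.22 = 22
Sum = 86.34
86.34 is ≥ 65 and < 87 → Meets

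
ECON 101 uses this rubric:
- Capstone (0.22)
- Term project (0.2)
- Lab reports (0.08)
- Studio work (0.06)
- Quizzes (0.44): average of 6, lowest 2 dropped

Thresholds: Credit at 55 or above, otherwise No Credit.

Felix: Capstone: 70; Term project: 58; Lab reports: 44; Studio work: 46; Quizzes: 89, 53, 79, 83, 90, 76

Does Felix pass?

Quizzes: drop 53, 76 → average of remaining 4 = 341/4 = 85.25
Weighted total:
  Capstone 70 × 0.22 = 15.4
  Term project 58 × 0.2 = 11.6
  Lab reports 44 × 0.08 = 3.52
  Studio work 46 × 0.06 = 2.76
  Quizzes 85.25 × 0.44 = 37.51
Sum = 70.79
70.79 ≥ 55 → Credit

Credit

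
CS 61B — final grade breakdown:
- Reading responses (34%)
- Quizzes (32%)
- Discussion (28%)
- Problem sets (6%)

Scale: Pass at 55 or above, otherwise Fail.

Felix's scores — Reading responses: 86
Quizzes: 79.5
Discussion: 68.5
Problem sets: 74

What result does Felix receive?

Pass

Weighted total:
  Reading responses 86 × 0.34 = 29.24
  Quizzes 79.5 × 0.32 = 25.44
  Discussion 68.5 × 0.28 = 19.18
  Problem sets 74 × 0.06 = 4.44
Sum = 78.3
78.3 ≥ 55 → Pass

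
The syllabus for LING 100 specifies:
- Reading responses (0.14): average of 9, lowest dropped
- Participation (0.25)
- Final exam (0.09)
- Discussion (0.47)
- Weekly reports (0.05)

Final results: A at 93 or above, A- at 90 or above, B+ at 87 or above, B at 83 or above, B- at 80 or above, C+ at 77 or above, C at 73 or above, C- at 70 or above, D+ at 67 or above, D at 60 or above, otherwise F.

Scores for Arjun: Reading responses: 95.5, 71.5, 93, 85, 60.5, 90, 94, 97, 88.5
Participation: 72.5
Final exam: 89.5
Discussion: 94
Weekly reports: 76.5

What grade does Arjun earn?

B

Reading responses: drop 60.5 → average of remaining 8 = 714.5/8 = 89.3125
Weighted total:
  Reading responses 89.3125 × 0.14 = 12.50375
  Participation 72.5 × 0.25 = 18.125
  Final exam 89.5 × 0.09 = 8.055
  Discussion 94 × 0.47 = 44.18
  Weekly reports 76.5 × 0.05 = 3.825
Sum = 86.68875
86.68875 is ≥ 83 and < 87 → B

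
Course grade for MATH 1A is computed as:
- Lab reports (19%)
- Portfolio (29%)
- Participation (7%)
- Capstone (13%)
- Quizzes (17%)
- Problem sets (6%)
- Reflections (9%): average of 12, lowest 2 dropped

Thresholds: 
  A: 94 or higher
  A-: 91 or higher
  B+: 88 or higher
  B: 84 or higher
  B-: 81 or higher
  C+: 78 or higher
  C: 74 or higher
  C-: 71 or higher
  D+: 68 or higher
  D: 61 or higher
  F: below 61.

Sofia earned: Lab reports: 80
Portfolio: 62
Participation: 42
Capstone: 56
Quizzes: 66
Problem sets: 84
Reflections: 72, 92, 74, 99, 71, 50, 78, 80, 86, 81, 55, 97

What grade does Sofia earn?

Reflections: drop 50, 55 → average of remaining 10 = 830/10 = 83
Weighted total:
  Lab reports 80 × 0.19 = 15.2
  Portfolio 62 × 0.29 = 17.98
  Participation 42 × 0.07 = 2.94
  Capstone 56 × 0.13 = 7.28
  Quizzes 66 × 0.17 = 11.22
  Problem sets 84 × 0.06 = 5.04
  Reflections 83 × 0.09 = 7.47
Sum = 67.13
67.13 is ≥ 61 and < 68 → D

D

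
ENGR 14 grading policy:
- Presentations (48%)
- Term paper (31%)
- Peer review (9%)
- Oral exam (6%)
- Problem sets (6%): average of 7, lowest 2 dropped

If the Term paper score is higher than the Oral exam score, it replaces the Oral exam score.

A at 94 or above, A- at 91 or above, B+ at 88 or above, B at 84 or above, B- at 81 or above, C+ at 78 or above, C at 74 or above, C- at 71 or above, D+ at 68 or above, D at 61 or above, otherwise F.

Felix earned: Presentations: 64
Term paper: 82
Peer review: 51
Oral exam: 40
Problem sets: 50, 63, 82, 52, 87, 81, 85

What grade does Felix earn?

D+

Problem sets: drop 50, 52 → average of remaining 5 = 398/5 = 79.6
Term paper (82) > Oral exam (40), so Oral exam counts as 82.
Weighted total:
  Presentations 64 × 0.48 = 30.72
  Term paper 82 × 0.31 = 25.42
  Peer review 51 × 0.09 = 4.59
  Oral exam 82 × 0.06 = 4.92
  Problem sets 79.6 × 0.06 = 4.776
Sum = 70.426
70.426 is ≥ 68 and < 71 → D+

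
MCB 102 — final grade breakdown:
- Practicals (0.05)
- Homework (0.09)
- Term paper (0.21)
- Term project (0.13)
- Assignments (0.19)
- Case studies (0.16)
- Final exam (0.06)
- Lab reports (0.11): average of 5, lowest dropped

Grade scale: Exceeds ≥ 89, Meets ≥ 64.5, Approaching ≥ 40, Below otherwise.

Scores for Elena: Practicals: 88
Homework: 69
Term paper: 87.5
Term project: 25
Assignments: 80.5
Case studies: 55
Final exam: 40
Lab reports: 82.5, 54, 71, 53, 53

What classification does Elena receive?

Meets

Lab reports: drop 53 → average of remaining 4 = 260.5/4 = 65.125
Weighted total:
  Practicals 88 × 0.05 = 4.4
  Homework 69 × 0.09 = 6.21
  Term paper 87.5 × 0.21 = 18.375
  Term project 25 × 0.13 = 3.25
  Assignments 80.5 × 0.19 = 15.295
  Case studies 55 × 0.16 = 8.8
  Final exam 40 × 0.06 = 2.4
  Lab reports 65.125 × 0.11 = 7.16375
Sum = 65.89375
65.89375 is ≥ 64.5 and < 89 → Meets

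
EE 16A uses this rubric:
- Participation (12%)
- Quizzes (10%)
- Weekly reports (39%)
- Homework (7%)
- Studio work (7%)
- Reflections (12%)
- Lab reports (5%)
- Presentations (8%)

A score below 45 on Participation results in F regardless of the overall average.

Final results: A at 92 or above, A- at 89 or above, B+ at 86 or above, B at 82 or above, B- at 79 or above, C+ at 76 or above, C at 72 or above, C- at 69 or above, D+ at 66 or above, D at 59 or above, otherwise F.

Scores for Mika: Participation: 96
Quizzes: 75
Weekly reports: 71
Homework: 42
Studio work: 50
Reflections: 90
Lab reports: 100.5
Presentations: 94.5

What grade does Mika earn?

Participation score 96 ≥ 45: minimum met.
Weighted total:
  Participation 96 × 0.12 = 11.52
  Quizzes 75 × 0.1 = 7.5
  Weekly reports 71 × 0.39 = 27.69
  Homework 42 × 0.07 = 2.94
  Studio work 50 × 0.07 = 3.5
  Reflections 90 × 0.12 = 10.8
  Lab reports 100.5 × 0.05 = 5.025
  Presentations 94.5 × 0.08 = 7.56
Sum = 76.535
76.535 is ≥ 76 and < 79 → C+

C+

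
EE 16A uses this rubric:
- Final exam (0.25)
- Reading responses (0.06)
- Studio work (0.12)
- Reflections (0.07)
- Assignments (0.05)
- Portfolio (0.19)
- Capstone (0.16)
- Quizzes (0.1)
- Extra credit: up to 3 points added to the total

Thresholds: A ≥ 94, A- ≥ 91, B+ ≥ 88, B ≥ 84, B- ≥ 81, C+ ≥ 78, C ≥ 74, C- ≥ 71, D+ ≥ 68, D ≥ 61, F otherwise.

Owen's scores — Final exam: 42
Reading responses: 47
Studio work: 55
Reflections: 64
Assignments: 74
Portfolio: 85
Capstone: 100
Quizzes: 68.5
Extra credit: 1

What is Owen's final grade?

Weighted total:
  Final exam 42 × 0.25 = 10.5
  Reading responses 47 × 0.06 = 2.82
  Studio work 55 × 0.12 = 6.6
  Reflections 64 × 0.07 = 4.48
  Assignments 74 × 0.05 = 3.7
  Portfolio 85 × 0.19 = 16.15
  Capstone 100 × 0.16 = 16
  Quizzes 68.5 × 0.1 = 6.85
Sum = 67.1
Extra credit: 67.1 + 1 = 68.1
68.1 is ≥ 68 and < 71 → D+

D+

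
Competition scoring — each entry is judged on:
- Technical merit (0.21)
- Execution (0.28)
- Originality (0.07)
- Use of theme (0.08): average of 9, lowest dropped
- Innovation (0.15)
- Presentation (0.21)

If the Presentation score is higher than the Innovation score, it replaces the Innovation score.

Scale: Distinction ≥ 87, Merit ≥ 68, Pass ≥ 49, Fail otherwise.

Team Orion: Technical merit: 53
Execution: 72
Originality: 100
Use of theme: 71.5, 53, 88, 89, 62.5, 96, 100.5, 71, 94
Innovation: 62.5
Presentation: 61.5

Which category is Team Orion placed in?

Use of theme: drop 53 → average of remaining 8 = 672.5/8 = 84.0625
Presentation (61.5) ≤ Innovation (62.5), so Innovation stays at 62.5.
Weighted total:
  Technical merit 53 × 0.21 = 11.13
  Execution 72 × 0.28 = 20.16
  Originality 100 × 0.07 = 7
  Use of theme 84.0625 × 0.08 = 6.725
  Innovation 62.5 × 0.15 = 9.375
  Presentation 61.5 × 0.21 = 12.915
Sum = 67.305
67.305 is ≥ 49 and < 68 → Pass

Pass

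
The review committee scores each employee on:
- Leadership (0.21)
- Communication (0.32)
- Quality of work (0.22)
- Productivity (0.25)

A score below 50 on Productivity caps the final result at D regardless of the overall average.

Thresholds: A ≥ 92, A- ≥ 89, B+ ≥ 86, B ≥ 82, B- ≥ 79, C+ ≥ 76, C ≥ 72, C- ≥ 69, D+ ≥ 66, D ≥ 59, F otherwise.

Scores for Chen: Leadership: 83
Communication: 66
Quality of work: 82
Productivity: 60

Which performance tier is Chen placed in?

C-

Productivity score 60 ≥ 50: minimum met.
Weighted total:
  Leadership 83 × 0.21 = 17.43
  Communication 66 × 0.32 = 21.12
  Quality of work 82 × 0.22 = 18.04
  Productivity 60 × 0.25 = 15
Sum = 71.59
71.59 is ≥ 69 and < 72 → C-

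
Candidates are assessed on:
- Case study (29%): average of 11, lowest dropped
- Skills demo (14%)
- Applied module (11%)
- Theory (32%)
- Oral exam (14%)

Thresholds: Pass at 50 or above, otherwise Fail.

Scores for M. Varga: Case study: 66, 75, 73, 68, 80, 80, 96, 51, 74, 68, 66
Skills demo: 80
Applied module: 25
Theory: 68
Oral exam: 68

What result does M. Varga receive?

Case study: drop 51 → average of remaining 10 = 746/10 = 74.6
Weighted total:
  Case study 74.6 × 0.29 = 21.634
  Skills demo 80 × 0.14 = 11.2
  Applied module 25 × 0.11 = 2.75
  Theory 68 × 0.32 = 21.76
  Oral exam 68 × 0.14 = 9.52
Sum = 66.864
66.864 ≥ 50 → Pass

Pass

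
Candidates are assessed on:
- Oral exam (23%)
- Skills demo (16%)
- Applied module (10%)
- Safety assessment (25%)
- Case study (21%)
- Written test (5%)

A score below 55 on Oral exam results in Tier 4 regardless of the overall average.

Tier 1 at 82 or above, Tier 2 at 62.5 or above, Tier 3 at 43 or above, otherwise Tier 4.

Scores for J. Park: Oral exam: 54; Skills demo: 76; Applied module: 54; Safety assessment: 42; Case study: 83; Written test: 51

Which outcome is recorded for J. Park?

Oral exam score 54 < 55: minimum not met.
Weighted total:
  Oral exam 54 × 0.23 = 12.42
  Skills demo 76 × 0.16 = 12.16
  Applied module 54 × 0.1 = 5.4
  Safety assessment 42 × 0.25 = 10.5
  Case study 83 × 0.21 = 17.43
  Written test 51 × 0.05 = 2.55
Sum = 60.46
Because the Oral exam minimum was not met, the result is Tier 4.

Tier 4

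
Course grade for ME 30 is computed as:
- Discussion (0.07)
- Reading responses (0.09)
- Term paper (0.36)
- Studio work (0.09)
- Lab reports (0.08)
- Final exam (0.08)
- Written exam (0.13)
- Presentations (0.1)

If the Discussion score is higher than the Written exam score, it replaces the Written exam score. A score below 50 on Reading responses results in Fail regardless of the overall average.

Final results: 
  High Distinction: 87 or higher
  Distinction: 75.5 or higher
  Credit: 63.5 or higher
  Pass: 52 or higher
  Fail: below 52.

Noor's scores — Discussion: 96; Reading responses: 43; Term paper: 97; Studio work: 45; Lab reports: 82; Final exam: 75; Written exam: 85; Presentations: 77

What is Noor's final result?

Discussion (96) > Written exam (85), so Written exam counts as 96.
Reading responses score 43 < 50: minimum not met.
Weighted total:
  Discussion 96 × 0.07 = 6.72
  Reading responses 43 × 0.09 = 3.87
  Term paper 97 × 0.36 = 34.92
  Studio work 45 × 0.09 = 4.05
  Lab reports 82 × 0.08 = 6.56
  Final exam 75 × 0.08 = 6
  Written exam 96 × 0.13 = 12.48
  Presentations 77 × 0.1 = 7.7
Sum = 82.3
Because the Reading responses minimum was not met, the result is Fail.

Fail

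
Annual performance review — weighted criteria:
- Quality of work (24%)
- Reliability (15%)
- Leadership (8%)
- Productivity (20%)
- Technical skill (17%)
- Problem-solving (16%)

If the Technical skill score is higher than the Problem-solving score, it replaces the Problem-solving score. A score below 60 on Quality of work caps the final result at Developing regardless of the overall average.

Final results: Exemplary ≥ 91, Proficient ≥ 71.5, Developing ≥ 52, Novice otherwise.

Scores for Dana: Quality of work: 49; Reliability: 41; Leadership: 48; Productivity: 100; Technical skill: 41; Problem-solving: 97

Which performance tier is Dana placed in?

Technical skill (41) ≤ Problem-solving (97), so Problem-solving stays at 97.
Quality of work score 49 < 60: minimum not met.
Weighted total:
  Quality of work 49 × 0.24 = 11.76
  Reliability 41 × 0.15 = 6.15
  Leadership 48 × 0.08 = 3.84
  Productivity 100 × 0.2 = 20
  Technical skill 41 × 0.17 = 6.97
  Problem-solving 97 × 0.16 = 15.52
Sum = 64.24
64.24 would be Developing; cap at Developing applies → Developing.

Developing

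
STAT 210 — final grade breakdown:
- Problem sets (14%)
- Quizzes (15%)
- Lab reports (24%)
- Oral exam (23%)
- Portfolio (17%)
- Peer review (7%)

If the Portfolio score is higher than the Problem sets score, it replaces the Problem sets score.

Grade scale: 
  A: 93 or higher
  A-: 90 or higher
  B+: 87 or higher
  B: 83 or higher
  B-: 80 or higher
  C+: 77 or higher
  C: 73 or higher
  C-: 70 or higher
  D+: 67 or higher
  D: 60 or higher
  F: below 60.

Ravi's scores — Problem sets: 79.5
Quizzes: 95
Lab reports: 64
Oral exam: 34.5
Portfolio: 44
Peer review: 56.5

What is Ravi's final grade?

Portfolio (44) ≤ Problem sets (79.5), so Problem sets stays at 79.5.
Weighted total:
  Problem sets 79.5 × 0.14 = 11.13
  Quizzes 95 × 0.15 = 14.25
  Lab reports 64 × 0.24 = 15.36
  Oral exam 34.5 × 0.23 = 7.935
  Portfolio 44 × 0.17 = 7.48
  Peer review 56.5 × 0.07 = 3.955
Sum = 60.11
60.11 is ≥ 60 and < 67 → D

D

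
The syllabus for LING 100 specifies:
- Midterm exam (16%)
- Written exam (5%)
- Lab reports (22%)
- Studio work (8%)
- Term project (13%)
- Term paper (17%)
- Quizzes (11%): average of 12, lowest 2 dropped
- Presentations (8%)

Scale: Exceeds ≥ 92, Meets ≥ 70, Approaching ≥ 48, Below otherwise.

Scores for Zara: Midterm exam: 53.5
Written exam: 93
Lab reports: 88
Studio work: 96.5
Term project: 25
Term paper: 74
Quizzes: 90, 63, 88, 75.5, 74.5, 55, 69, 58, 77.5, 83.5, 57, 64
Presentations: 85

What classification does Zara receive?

Meets

Quizzes: drop 55, 57 → average of remaining 10 = 743/10 = 74.3
Weighted total:
  Midterm exam 53.5 × 0.16 = 8.56
  Written exam 93 × 0.05 = 4.65
  Lab reports 88 × 0.22 = 19.36
  Studio work 96.5 × 0.08 = 7.72
  Term project 25 × 0.13 = 3.25
  Term paper 74 × 0.17 = 12.58
  Quizzes 74.3 × 0.11 = 8.173
  Presentations 85 × 0.08 = 6.8
Sum = 71.093
71.093 is ≥ 70 and < 92 → Meets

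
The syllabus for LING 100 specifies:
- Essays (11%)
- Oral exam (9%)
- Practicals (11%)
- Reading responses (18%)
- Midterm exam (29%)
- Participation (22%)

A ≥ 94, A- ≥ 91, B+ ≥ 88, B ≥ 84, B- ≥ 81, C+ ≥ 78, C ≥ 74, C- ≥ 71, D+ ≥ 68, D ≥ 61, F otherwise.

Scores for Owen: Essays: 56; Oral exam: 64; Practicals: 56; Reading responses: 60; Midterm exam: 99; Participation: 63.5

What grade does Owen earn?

Weighted total:
  Essays 56 × 0.11 = 6.16
  Oral exam 64 × 0.09 = 5.76
  Practicals 56 × 0.11 = 6.16
  Reading responses 60 × 0.18 = 10.8
  Midterm exam 99 × 0.29 = 28.71
  Participation 63.5 × 0.22 = 13.97
Sum = 71.56
71.56 is ≥ 71 and < 74 → C-

C-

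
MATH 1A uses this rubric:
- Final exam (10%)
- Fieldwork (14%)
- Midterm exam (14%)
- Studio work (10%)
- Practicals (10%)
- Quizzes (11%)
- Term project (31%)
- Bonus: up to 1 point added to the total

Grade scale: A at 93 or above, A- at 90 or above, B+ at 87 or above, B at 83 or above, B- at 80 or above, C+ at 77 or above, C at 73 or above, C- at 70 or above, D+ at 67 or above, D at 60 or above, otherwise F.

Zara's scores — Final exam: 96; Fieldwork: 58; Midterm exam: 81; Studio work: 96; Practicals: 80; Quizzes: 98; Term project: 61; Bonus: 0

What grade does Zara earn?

Weighted total:
  Final exam 96 × 0.1 = 9.6
  Fieldwork 58 × 0.14 = 8.12
  Midterm exam 81 × 0.14 = 11.34
  Studio work 96 × 0.1 = 9.6
  Practicals 80 × 0.1 = 8
  Quizzes 98 × 0.11 = 10.78
  Term project 61 × 0.31 = 18.91
Sum = 76.35
Bonus: 76.35 + 0 = 76.35
76.35 is ≥ 73 and < 77 → C

C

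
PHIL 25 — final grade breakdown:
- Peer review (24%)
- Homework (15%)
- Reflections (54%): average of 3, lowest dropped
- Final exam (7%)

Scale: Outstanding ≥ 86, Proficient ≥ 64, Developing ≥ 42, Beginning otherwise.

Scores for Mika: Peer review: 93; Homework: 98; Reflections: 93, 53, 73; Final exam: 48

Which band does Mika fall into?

Proficient

Reflections: drop 53 → average of remaining 2 = 166/2 = 83
Weighted total:
  Peer review 93 × 0.24 = 22.32
  Homework 98 × 0.15 = 14.7
  Reflections 83 × 0.54 = 44.82
  Final exam 48 × 0.07 = 3.36
Sum = 85.2
85.2 is ≥ 64 and < 86 → Proficient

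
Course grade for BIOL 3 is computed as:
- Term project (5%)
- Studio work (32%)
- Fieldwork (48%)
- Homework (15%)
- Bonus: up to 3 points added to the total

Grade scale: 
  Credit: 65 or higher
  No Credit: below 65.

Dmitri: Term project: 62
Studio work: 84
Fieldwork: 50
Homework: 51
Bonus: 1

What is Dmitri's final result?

No Credit

Weighted total:
  Term project 62 × 0.05 = 3.1
  Studio work 84 × 0.32 = 26.88
  Fieldwork 50 × 0.48 = 24
  Homework 51 × 0.15 = 7.65
Sum = 61.63
Bonus: 61.63 + 1 = 62.63
62.63 < 65 → No Credit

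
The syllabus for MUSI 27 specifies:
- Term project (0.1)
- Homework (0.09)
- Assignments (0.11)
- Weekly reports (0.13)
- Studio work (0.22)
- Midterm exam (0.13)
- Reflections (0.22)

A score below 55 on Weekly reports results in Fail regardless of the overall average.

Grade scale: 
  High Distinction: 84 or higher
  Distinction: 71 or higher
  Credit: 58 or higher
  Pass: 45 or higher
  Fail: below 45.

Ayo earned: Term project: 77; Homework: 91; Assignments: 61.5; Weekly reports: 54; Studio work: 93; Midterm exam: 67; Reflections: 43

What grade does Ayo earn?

Fail

Weekly reports score 54 < 55: minimum not met.
Weighted total:
  Term project 77 × 0.1 = 7.7
  Homework 91 × 0.09 = 8.19
  Assignments 61.5 × 0.11 = 6.765
  Weekly reports 54 × 0.13 = 7.02
  Studio work 93 × 0.22 = 20.46
  Midterm exam 67 × 0.13 = 8.71
  Reflections 43 × 0.22 = 9.46
Sum = 68.305
Because the Weekly reports minimum was not met, the result is Fail.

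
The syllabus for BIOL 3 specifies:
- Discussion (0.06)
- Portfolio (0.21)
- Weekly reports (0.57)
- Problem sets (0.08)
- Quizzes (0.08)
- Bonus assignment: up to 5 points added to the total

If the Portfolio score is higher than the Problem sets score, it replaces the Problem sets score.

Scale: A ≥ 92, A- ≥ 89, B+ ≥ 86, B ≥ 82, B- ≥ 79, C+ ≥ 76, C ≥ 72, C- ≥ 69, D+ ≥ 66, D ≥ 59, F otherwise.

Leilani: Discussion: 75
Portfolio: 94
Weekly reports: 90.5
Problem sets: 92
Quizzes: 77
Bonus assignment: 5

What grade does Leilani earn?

Portfolio (94) > Problem sets (92), so Problem sets counts as 94.
Weighted total:
  Discussion 75 × 0.06 = 4.5
  Portfolio 94 × 0.21 = 19.74
  Weekly reports 90.5 × 0.57 = 51.585
  Problem sets 94 × 0.08 = 7.52
  Quizzes 77 × 0.08 = 6.16
Sum = 89.505
Bonus assignment: 89.505 + 5 = 94.505
94.505 ≥ 92 → A

A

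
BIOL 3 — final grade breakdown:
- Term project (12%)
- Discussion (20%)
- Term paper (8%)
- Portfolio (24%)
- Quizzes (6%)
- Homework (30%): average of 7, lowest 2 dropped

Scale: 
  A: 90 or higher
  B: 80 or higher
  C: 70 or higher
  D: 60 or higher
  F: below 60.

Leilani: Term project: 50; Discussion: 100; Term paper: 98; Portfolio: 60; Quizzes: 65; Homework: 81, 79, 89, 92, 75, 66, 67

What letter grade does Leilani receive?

Homework: drop 66, 67 → average of remaining 5 = 416/5 = 83.2
Weighted total:
  Term project 50 × 0.12 = 6
  Discussion 100 × 0.2 = 20
  Term paper 98 × 0.08 = 7.84
  Portfolio 60 × 0.24 = 14.4
  Quizzes 65 × 0.06 = 3.9
  Homework 83.2 × 0.3 = 24.96
Sum = 77.1
77.1 is ≥ 70 and < 80 → C

C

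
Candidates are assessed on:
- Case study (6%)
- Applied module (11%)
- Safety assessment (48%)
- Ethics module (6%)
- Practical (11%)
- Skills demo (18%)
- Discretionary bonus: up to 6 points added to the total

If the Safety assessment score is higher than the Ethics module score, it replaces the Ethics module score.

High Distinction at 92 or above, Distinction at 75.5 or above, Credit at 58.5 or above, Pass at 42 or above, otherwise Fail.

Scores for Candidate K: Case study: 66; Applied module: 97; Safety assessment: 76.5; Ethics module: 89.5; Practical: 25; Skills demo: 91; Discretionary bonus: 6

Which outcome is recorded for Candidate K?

Distinction

Safety assessment (76.5) ≤ Ethics module (89.5), so Ethics module stays at 89.5.
Weighted total:
  Case study 66 × 0.06 = 3.96
  Applied module 97 × 0.11 = 10.67
  Safety assessment 76.5 × 0.48 = 36.72
  Ethics module 89.5 × 0.06 = 5.37
  Practical 25 × 0.11 = 2.75
  Skills demo 91 × 0.18 = 16.38
Sum = 75.85
Discretionary bonus: 75.85 + 6 = 81.85
81.85 is ≥ 75.5 and < 92 → Distinction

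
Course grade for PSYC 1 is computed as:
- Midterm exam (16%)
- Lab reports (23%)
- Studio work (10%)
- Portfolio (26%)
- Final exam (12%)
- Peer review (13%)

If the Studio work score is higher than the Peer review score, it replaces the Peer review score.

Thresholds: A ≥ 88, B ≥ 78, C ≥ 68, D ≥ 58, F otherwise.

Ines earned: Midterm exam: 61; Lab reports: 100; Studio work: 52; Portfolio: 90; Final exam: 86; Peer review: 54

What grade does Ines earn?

B

Studio work (52) ≤ Peer review (54), so Peer review stays at 54.
Weighted total:
  Midterm exam 61 × 0.16 = 9.76
  Lab reports 100 × 0.23 = 23
  Studio work 52 × 0.1 = 5.2
  Portfolio 90 × 0.26 = 23.4
  Final exam 86 × 0.12 = 10.32
  Peer review 54 × 0.13 = 7.02
Sum = 78.7
78.7 is ≥ 78 and < 88 → B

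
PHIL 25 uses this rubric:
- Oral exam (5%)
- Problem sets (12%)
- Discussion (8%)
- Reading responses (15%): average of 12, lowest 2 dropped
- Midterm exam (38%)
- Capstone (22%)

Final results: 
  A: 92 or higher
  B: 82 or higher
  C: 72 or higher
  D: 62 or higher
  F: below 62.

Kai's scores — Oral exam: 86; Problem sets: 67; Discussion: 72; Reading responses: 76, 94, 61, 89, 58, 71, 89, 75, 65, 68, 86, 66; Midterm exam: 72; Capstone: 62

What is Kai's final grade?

Reading responses: drop 58, 61 → average of remaining 10 = 779/10 = 77.9
Weighted total:
  Oral exam 86 × 0.05 = 4.3
  Problem sets 67 × 0.12 = 8.04
  Discussion 72 × 0.08 = 5.76
  Reading responses 77.9 × 0.15 = 11.685
  Midterm exam 72 × 0.38 = 27.36
  Capstone 62 × 0.22 = 13.64
Sum = 70.785
70.785 is ≥ 62 and < 72 → D

D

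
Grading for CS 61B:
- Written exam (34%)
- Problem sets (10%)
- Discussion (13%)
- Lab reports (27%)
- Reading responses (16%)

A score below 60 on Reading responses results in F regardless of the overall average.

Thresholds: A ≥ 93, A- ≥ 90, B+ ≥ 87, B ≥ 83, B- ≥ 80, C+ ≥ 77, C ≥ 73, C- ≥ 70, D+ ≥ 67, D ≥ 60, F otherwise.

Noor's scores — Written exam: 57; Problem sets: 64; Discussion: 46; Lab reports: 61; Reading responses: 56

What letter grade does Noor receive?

F

Reading responses score 56 < 60: minimum not met.
Weighted total:
  Written exam 57 × 0.34 = 19.38
  Problem sets 64 × 0.1 = 6.4
  Discussion 46 × 0.13 = 5.98
  Lab reports 61 × 0.27 = 16.47
  Reading responses 56 × 0.16 = 8.96
Sum = 57.19
Because the Reading responses minimum was not met, the result is F.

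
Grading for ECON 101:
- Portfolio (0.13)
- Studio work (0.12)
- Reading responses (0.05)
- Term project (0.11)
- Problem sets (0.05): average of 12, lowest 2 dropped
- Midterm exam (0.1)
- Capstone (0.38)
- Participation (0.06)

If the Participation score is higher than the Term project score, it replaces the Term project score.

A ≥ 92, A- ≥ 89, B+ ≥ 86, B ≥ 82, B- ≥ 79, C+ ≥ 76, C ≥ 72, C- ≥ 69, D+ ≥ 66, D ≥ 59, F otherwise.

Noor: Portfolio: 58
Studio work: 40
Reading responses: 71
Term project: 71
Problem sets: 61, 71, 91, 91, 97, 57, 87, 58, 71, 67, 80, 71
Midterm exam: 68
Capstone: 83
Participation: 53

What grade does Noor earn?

C-

Problem sets: drop 57, 58 → average of remaining 10 = 787/10 = 78.7
Participation (53) ≤ Term project (71), so Term project stays at 71.
Weighted total:
  Portfolio 58 × 0.13 = 7.54
  Studio work 40 × 0.12 = 4.8
  Reading responses 71 × 0.05 = 3.55
  Term project 71 × 0.11 = 7.81
  Problem sets 78.7 × 0.05 = 3.935
  Midterm exam 68 × 0.1 = 6.8
  Capstone 83 × 0.38 = 31.54
  Participation 53 × 0.06 = 3.18
Sum = 69.155
69.155 is ≥ 69 and < 72 → C-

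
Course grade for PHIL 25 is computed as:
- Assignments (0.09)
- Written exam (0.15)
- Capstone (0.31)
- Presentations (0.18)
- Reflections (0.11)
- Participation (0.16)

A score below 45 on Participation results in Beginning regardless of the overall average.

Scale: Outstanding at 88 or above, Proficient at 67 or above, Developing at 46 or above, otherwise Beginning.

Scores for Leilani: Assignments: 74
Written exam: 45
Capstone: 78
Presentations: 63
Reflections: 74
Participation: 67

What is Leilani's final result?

Proficient

Participation score 67 ≥ 45: minimum met.
Weighted total:
  Assignments 74 × 0.09 = 6.66
  Written exam 45 × 0.15 = 6.75
  Capstone 78 × 0.31 = 24.18
  Presentations 63 × 0.18 = 11.34
  Reflections 74 × 0.11 = 8.14
  Participation 67 × 0.16 = 10.72
Sum = 67.79
67.79 is ≥ 67 and < 88 → Proficient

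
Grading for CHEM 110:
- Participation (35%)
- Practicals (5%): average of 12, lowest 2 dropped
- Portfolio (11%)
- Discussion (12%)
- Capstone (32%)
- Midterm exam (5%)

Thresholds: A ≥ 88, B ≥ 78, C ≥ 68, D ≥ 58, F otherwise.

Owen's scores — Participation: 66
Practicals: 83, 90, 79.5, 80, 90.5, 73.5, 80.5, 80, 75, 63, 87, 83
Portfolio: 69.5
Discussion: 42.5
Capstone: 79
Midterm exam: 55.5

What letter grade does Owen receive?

Practicals: drop 63, 73.5 → average of remaining 10 = 828.5/10 = 82.85
Weighted total:
  Participation 66 × 0.35 = 23.1
  Practicals 82.85 × 0.05 = 4.1425
  Portfolio 69.5 × 0.11 = 7.645
  Discussion 42.5 × 0.12 = 5.1
  Capstone 79 × 0.32 = 25.28
  Midterm exam 55.5 × 0.05 = 2.775
Sum = 68.0425
68.0425 is ≥ 68 and < 78 → C

C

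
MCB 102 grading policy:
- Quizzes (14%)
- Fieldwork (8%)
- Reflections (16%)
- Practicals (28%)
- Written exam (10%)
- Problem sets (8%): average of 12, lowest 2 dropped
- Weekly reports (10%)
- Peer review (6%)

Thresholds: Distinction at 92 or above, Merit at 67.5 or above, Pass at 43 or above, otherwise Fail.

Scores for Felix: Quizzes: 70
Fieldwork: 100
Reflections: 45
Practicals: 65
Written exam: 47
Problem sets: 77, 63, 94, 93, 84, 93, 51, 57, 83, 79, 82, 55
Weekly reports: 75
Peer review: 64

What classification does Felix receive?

Problem sets: drop 51, 55 → average of remaining 10 = 805/10 = 80.5
Weighted total:
  Quizzes 70 × 0.14 = 9.8
  Fieldwork 100 × 0.08 = 8
  Reflections 45 × 0.16 = 7.2
  Practicals 65 × 0.28 = 18.2
  Written exam 47 × 0.1 = 4.7
  Problem sets 80.5 × 0.08 = 6.44
  Weekly reports 75 × 0.1 = 7.5
  Peer review 64 × 0.06 = 3.84
Sum = 65.68
65.68 is ≥ 43 and < 67.5 → Pass

Pass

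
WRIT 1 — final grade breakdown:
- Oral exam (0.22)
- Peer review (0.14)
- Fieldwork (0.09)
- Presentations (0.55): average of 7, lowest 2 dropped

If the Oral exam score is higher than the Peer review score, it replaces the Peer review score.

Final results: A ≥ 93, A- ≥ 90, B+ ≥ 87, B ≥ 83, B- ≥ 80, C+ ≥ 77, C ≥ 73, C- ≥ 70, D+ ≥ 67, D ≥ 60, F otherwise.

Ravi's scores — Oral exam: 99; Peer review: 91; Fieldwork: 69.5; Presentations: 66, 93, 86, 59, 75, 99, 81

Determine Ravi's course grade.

Presentations: drop 59, 66 → average of remaining 5 = 434/5 = 86.8
Oral exam (99) > Peer review (91), so Peer review counts as 99.
Weighted total:
  Oral exam 99 × 0.22 = 21.78
  Peer review 99 × 0.14 = 13.86
  Fieldwork 69.5 × 0.09 = 6.255
  Presentations 86.8 × 0.55 = 47.74
Sum = 89.635
89.635 is ≥ 87 and < 90 → B+

B+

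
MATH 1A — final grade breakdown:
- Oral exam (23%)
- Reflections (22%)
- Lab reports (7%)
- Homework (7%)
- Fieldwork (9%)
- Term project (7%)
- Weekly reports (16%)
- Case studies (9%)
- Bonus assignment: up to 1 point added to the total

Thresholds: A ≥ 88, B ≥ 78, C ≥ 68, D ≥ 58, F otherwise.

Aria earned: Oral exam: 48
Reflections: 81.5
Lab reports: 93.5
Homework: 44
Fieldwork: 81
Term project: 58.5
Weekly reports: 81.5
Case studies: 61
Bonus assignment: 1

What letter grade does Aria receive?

Weighted total:
  Oral exam 48 × 0.23 = 11.04
  Reflections 81.5 × 0.22 = 17.93
  Lab reports 93.5 × 0.07 = 6.545
  Homework 44 × 0.07 = 3.08
  Fieldwork 81 × 0.09 = 7.29
  Term project 58.5 × 0.07 = 4.095
  Weekly reports 81.5 × 0.16 = 13.04
  Case studies 61 × 0.09 = 5.49
Sum = 68.51
Bonus assignment: 68.51 + 1 = 69.51
69.51 is ≥ 68 and < 78 → C

C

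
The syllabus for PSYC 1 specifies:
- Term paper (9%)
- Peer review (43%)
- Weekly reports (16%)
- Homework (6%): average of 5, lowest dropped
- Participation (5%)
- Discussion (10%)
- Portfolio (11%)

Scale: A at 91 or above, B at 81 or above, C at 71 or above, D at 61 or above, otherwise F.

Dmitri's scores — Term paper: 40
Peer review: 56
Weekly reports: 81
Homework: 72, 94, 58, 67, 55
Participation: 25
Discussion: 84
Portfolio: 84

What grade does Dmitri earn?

D

Homework: drop 55 → average of remaining 4 = 291/4 = 72.75
Weighted total:
  Term paper 40 × 0.09 = 3.6
  Peer review 56 × 0.43 = 24.08
  Weekly reports 81 × 0.16 = 12.96
  Homework 72.75 × 0.06 = 4.365
  Participation 25 × 0.05 = 1.25
  Discussion 84 × 0.1 = 8.4
  Portfolio 84 × 0.11 = 9.24
Sum = 63.895
63.895 is ≥ 61 and < 71 → D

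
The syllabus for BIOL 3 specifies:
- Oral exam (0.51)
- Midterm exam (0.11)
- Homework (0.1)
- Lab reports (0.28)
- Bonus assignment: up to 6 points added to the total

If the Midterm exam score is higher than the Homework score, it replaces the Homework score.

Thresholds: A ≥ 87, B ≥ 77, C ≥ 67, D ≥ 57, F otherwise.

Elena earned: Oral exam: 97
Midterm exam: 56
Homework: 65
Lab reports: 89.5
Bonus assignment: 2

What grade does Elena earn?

A

Midterm exam (56) ≤ Homework (65), so Homework stays at 65.
Weighted total:
  Oral exam 97 × 0.51 = 49.47
  Midterm exam 56 × 0.11 = 6.16
  Homework 65 × 0.1 = 6.5
  Lab reports 89.5 × 0.28 = 25.06
Sum = 87.19
Bonus assignment: 87.19 + 2 = 89.19
89.19 ≥ 87 → A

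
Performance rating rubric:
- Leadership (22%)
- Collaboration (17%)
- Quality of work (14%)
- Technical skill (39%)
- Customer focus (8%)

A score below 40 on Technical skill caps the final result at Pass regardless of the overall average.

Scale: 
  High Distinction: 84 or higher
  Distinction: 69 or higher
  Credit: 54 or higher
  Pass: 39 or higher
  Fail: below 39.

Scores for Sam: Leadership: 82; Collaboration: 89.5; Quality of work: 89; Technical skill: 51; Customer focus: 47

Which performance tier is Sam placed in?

Distinction

Technical skill score 51 ≥ 40: minimum met.
Weighted total:
  Leadership 82 × 0.22 = 18.04
  Collaboration 89.5 × 0.17 = 15.215
  Quality of work 89 × 0.14 = 12.46
  Technical skill 51 × 0.39 = 19.89
  Customer focus 47 × 0.08 = 3.76
Sum = 69.365
69.365 is ≥ 69 and < 84 → Distinction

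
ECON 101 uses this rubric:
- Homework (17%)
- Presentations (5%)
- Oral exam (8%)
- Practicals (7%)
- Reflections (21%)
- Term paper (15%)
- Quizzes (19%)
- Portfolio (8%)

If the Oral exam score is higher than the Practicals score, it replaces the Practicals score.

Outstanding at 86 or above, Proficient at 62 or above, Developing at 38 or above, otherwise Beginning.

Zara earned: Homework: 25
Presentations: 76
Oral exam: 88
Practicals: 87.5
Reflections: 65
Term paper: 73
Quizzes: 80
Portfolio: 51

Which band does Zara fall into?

Proficient

Oral exam (88) > Practicals (87.5), so Practicals counts as 88.
Weighted total:
  Homework 25 × 0.17 = 4.25
  Presentations 76 × 0.05 = 3.8
  Oral exam 88 × 0.08 = 7.04
  Practicals 88 × 0.07 = 6.16
  Reflections 65 × 0.21 = 13.65
  Term paper 73 × 0.15 = 10.95
  Quizzes 80 × 0.19 = 15.2
  Portfolio 51 × 0.08 = 4.08
Sum = 65.13
65.13 is ≥ 62 and < 86 → Proficient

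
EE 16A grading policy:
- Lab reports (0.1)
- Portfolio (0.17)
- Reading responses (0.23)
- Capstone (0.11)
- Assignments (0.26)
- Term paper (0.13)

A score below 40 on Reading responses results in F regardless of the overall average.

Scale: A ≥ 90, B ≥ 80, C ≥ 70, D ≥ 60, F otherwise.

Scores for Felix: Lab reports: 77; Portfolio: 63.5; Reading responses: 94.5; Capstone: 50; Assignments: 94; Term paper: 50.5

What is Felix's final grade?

Reading responses score 94.5 ≥ 40: minimum met.
Weighted total:
  Lab reports 77 × 0.1 = 7.7
  Portfolio 63.5 × 0.17 = 10.795
  Reading responses 94.5 × 0.23 = 21.735
  Capstone 50 × 0.11 = 5.5
  Assignments 94 × 0.26 = 24.44
  Term paper 50.5 × 0.13 = 6.565
Sum = 76.735
76.735 is ≥ 70 and < 80 → C

C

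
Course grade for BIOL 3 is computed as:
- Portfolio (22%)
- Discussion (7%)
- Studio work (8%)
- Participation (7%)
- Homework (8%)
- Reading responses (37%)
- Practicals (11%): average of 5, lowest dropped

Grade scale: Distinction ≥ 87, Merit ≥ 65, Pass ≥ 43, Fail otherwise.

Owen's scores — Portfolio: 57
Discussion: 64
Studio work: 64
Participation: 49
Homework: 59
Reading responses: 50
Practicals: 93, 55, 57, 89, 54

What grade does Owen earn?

Pass

Practicals: drop 54 → average of remaining 4 = 294/4 = 73.5
Weighted total:
  Portfolio 57 × 0.22 = 12.54
  Discussion 64 × 0.07 = 4.48
  Studio work 64 × 0.08 = 5.12
  Participation 49 × 0.07 = 3.43
  Homework 59 × 0.08 = 4.72
  Reading responses 50 × 0.37 = 18.5
  Practicals 73.5 × 0.11 = 8.085
Sum = 56.875
56.875 is ≥ 43 and < 65 → Pass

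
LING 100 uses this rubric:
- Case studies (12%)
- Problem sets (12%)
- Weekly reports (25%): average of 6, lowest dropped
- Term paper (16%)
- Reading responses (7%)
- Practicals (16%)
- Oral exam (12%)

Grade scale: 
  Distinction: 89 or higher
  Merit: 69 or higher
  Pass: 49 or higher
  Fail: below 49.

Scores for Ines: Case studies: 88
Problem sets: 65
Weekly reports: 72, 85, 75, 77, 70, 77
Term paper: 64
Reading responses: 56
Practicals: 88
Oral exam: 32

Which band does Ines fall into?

Merit

Weekly reports: drop 70 → average of remaining 5 = 386/5 = 77.2
Weighted total:
  Case studies 88 × 0.12 = 10.56
  Problem sets 65 × 0.12 = 7.8
  Weekly reports 77.2 × 0.25 = 19.3
  Term paper 64 × 0.16 = 10.24
  Reading responses 56 × 0.07 = 3.92
  Practicals 88 × 0.16 = 14.08
  Oral exam 32 × 0.12 = 3.84
Sum = 69.74
69.74 is ≥ 69 and < 89 → Merit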